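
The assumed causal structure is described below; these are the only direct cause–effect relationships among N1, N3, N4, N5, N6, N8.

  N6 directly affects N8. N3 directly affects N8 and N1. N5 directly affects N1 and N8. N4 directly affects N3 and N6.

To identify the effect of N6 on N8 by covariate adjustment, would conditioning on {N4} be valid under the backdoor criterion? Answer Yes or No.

Backdoor paths from N6 to N8 (paths whose first edge points into N6):
  P1: N6 <- N4 -> N3 -> N1 <- N5 -> N8
  P2: N6 <- N4 -> N3 -> N8
Condition 1 (no descendant of N6 in the set): holds — descendants of N6 are {N8}; none are in {N4}.
Condition 2 (every backdoor path blocked by {N4}):
  P1: blocked at fork node N4 ∈ conditioning set.
  P2: blocked at fork node N4 ∈ conditioning set.
{N4} satisfies the backdoor criterion.

Yes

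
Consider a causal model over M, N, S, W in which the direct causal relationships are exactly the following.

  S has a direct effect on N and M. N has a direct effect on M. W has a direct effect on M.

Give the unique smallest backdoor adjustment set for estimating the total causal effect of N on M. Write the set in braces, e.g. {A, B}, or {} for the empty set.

Variables eligible for adjustment (non-descendants of N, excluding N and M): {S, W}.
Backdoor paths from N to M:
  P1: N <- S -> M
The empty set is not sufficient: P1 (N <- S -> M) has no collider blocking it and no conditioned non-collider, so it is open.
Try {S}:
  P1: blocked at fork node S ∈ conditioning set.
{S} contains no descendant of N and blocks every backdoor path.
No other singleton works — e.g. {W} leaves P1 open — so {S} is the unique smallest valid adjustment set.

{S}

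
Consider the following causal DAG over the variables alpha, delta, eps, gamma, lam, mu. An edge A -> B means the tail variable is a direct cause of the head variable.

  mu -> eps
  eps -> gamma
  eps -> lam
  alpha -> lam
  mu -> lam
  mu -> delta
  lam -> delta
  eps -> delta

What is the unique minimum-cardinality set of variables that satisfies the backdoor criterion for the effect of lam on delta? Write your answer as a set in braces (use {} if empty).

{eps, mu}

Variables eligible for adjustment (non-descendants of lam, excluding lam and delta): {alpha, eps, gamma, mu}.
Backdoor paths from lam to delta:
  P1: lam <- mu -> eps -> delta
  P2: lam <- mu -> delta
  P3: lam <- eps <- mu -> delta
  P4: lam <- eps -> delta
The empty set is not sufficient: P1 (lam <- mu -> eps -> delta) has no collider blocking it and no conditioned non-collider, so it is open.
Try {eps, mu}:
  P1: blocked at fork node mu ∈ conditioning set.
  P2: blocked at fork node mu ∈ conditioning set.
  P3: blocked at chain node eps ∈ conditioning set.
  P4: blocked at fork node eps ∈ conditioning set.
{eps, mu} contains no descendant of lam and blocks every backdoor path.
Every element of {eps, mu} is needed (dropping eps leaves P4 open; dropping mu leaves P2 open), so no proper subset is valid.
Among all size-2 subsets of the eligible variables, only {eps, mu} blocks every backdoor path, so it is the unique smallest valid adjustment set.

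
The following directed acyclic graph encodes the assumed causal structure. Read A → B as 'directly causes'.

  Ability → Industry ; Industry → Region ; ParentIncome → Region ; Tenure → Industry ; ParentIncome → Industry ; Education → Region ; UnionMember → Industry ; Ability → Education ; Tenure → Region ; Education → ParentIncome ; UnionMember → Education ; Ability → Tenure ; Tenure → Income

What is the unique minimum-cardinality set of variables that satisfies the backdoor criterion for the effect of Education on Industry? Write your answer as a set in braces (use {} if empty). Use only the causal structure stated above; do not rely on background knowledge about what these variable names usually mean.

Variables eligible for adjustment (non-descendants of Education, excluding Education and Industry): {Ability, Income, Tenure, UnionMember}.
Backdoor paths from Education to Industry:
  P1: Education <- Ability -> Tenure -> Industry
  P2: Education <- Ability -> Tenure -> Region <- ParentIncome -> Industry
  P3: Education <- Ability -> Tenure -> Region <- Industry
  P4: Education <- Ability -> Industry
  P5: Education <- UnionMember -> Industry
The empty set is not sufficient: P1 (Education <- Ability -> Tenure -> Industry) has no collider blocking it and no conditioned non-collider, so it is open.
Try {Ability, UnionMember}:
  P1: blocked at fork node Ability ∈ conditioning set.
  P2: blocked at fork node Ability ∈ conditioning set.
  P3: blocked at fork node Ability ∈ conditioning set.
  P4: blocked at fork node Ability ∈ conditioning set.
  P5: blocked at fork node UnionMember ∈ conditioning set.
{Ability, UnionMember} contains no descendant of Education and blocks every backdoor path.
Every element of {Ability, UnionMember} is needed (dropping Ability leaves P1 open; dropping UnionMember leaves P5 open), so no proper subset is valid.
Among all size-2 subsets of the eligible variables, only {Ability, UnionMember} blocks every backdoor path, so it is the unique smallest valid adjustment set.

{Ability, UnionMember}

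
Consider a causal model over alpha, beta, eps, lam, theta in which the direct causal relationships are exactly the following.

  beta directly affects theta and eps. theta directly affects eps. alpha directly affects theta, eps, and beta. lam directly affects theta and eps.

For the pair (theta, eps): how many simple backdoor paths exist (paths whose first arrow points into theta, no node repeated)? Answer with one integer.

5

A backdoor path from theta to eps is any simple undirected path whose first edge points into theta (i.e. leaves theta via a parent).
Parents of theta: {alpha, beta, lam}.
Enumerating:
  P1: theta <- alpha -> beta -> eps
  P2: theta <- alpha -> eps
  P3: theta <- beta <- alpha -> eps
  P4: theta <- beta -> eps
  P5: theta <- lam -> eps
That exhausts the simple backdoor paths. Count: 5.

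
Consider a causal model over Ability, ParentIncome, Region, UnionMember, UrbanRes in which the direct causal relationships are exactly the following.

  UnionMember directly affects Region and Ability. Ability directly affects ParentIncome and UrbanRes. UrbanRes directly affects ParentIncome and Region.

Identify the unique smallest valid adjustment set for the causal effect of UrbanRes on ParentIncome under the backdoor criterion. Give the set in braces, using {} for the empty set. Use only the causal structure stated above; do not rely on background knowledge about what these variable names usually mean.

Variables eligible for adjustment (non-descendants of UrbanRes, excluding UrbanRes and ParentIncome): {Ability, UnionMember}.
Backdoor paths from UrbanRes to ParentIncome:
  P1: UrbanRes <- Ability -> ParentIncome
The empty set is not sufficient: P1 (UrbanRes <- Ability -> ParentIncome) has no collider blocking it and no conditioned non-collider, so it is open.
Try {Ability}:
  P1: blocked at fork node Ability ∈ conditioning set.
{Ability} contains no descendant of UrbanRes and blocks every backdoor path.
No other singleton works — e.g. {UnionMember} leaves P1 open — so {Ability} is the unique smallest valid adjustment set.

{Ability}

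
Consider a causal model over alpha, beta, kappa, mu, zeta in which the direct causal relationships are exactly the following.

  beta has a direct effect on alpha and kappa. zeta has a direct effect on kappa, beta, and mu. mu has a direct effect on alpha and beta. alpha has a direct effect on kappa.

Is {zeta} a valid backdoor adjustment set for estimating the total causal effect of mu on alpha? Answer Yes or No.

Yes

Backdoor paths from mu to alpha (paths whose first edge points into mu):
  P1: mu <- zeta -> beta -> alpha
  P2: mu <- zeta -> beta -> kappa <- alpha
  P3: mu <- zeta -> kappa <- beta -> alpha
  P4: mu <- zeta -> kappa <- alpha
Condition 1 (no descendant of mu in the set): holds — descendants of mu are {alpha, beta, kappa}; none are in {zeta}.
Condition 2 (every backdoor path blocked by {zeta}):
  P1: blocked at fork node zeta ∈ conditioning set.
  P2: blocked at fork node zeta ∈ conditioning set.
  P3: blocked at fork node zeta ∈ conditioning set.
  P4: blocked at fork node zeta ∈ conditioning set.
{zeta} satisfies the backdoor criterion.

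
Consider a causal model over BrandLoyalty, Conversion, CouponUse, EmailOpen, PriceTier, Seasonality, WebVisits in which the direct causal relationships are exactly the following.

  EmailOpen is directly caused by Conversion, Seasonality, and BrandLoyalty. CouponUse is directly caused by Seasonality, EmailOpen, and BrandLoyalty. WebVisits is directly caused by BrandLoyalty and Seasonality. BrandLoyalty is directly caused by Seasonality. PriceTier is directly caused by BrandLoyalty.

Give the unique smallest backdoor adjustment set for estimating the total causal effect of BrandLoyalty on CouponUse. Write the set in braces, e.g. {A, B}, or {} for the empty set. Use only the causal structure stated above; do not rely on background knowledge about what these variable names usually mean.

{Seasonality}

Variables eligible for adjustment (non-descendants of BrandLoyalty, excluding BrandLoyalty and CouponUse): {Conversion, Seasonality}.
Backdoor paths from BrandLoyalty to CouponUse:
  P1: BrandLoyalty <- Seasonality -> EmailOpen -> CouponUse
  P2: BrandLoyalty <- Seasonality -> CouponUse
The empty set is not sufficient: P1 (BrandLoyalty <- Seasonality -> EmailOpen -> CouponUse) has no collider blocking it and no conditioned non-collider, so it is open.
Try {Seasonality}:
  P1: blocked at fork node Seasonality ∈ conditioning set.
  P2: blocked at fork node Seasonality ∈ conditioning set.
{Seasonality} contains no descendant of BrandLoyalty and blocks every backdoor path.
No other singleton works — e.g. {Conversion} leaves P1 open — so {Seasonality} is the unique smallest valid adjustment set.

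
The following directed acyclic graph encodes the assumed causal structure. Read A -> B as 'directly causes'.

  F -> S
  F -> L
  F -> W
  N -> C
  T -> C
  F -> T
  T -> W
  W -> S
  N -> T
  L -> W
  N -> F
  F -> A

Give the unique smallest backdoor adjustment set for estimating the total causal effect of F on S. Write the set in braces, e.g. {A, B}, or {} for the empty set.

{N}

Variables eligible for adjustment (non-descendants of F, excluding F and S): {N}.
Backdoor paths from F to S:
  P1: F <- N -> T -> W -> S
  P2: F <- N -> C <- T -> W -> S
The empty set is not sufficient: P1 (F <- N -> T -> W -> S) has no collider blocking it and no conditioned non-collider, so it is open.
Try {N}:
  P1: blocked at fork node N ∈ conditioning set.
  P2: blocked at fork node N ∈ conditioning set.
{N} contains no descendant of F and blocks every backdoor path.
{N} is the unique smallest valid adjustment set.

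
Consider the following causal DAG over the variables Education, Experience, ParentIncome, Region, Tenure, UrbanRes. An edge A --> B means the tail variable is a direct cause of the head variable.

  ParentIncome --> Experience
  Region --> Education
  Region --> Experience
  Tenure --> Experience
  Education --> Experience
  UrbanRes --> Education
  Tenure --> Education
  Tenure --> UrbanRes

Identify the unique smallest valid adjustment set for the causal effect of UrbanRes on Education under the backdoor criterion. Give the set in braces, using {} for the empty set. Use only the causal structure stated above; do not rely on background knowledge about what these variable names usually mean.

{Tenure}

Variables eligible for adjustment (non-descendants of UrbanRes, excluding UrbanRes and Education): {ParentIncome, Region, Tenure}.
Backdoor paths from UrbanRes to Education:
  P1: UrbanRes <- Tenure -> Education
  P2: UrbanRes <- Tenure -> Experience <- Region -> Education
  P3: UrbanRes <- Tenure -> Experience <- Education
The empty set is not sufficient: P1 (UrbanRes <- Tenure -> Education) has no collider blocking it and no conditioned non-collider, so it is open.
Try {Tenure}:
  P1: blocked at fork node Tenure ∈ conditioning set.
  P2: blocked at fork node Tenure ∈ conditioning set.
  P3: blocked at fork node Tenure ∈ conditioning set.
{Tenure} contains no descendant of UrbanRes and blocks every backdoor path.
No other singleton works — e.g. {Region} leaves P1 open — so {Tenure} is the unique smallest valid adjustment set.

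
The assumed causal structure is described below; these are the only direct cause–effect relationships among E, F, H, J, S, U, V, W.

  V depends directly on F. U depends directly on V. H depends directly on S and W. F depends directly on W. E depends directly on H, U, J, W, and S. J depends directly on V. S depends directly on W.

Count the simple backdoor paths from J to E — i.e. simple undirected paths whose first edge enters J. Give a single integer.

6

A backdoor path from J to E is any simple undirected path whose first edge points into J (i.e. leaves J via a parent).
Parents of J: {V}.
Enumerating:
  P1: J <- V <- F <- W -> S -> H -> E
  P2: J <- V <- F <- W -> S -> E
  P3: J <- V <- F <- W -> H <- S -> E
  P4: J <- V <- F <- W -> H -> E
  P5: J <- V <- F <- W -> E
  P6: J <- V -> U -> E
That exhausts the simple backdoor paths. Count: 6.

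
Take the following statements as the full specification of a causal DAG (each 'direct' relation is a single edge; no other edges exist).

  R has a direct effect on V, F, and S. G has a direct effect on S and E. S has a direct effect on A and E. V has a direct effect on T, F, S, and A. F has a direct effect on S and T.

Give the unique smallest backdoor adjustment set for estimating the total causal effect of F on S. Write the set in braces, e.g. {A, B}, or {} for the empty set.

Variables eligible for adjustment (non-descendants of F, excluding F and S): {G, R, V}.
Backdoor paths from F to S:
  P1: F <- R -> V -> S
  P2: F <- R -> V -> A <- S
  P3: F <- R -> S
  P4: F <- V <- R -> S
  P5: F <- V -> S
  P6: F <- V -> A <- S
The empty set is not sufficient: P1 (F <- R -> V -> S) has no collider blocking it and no conditioned non-collider, so it is open.
Try {R, V}:
  P1: blocked at fork node R ∈ conditioning set.
  P2: blocked at fork node R ∈ conditioning set.
  P3: blocked at fork node R ∈ conditioning set.
  P4: blocked at chain node V ∈ conditioning set.
  P5: blocked at fork node V ∈ conditioning set.
  P6: blocked at fork node V ∈ conditioning set.
{R, V} contains no descendant of F and blocks every backdoor path.
Every element of {R, V} is needed (dropping R leaves P3 open; dropping V leaves P5 open), so no proper subset is valid.
Among all size-2 subsets of the eligible variables, only {R, V} blocks every backdoor path, so it is the unique smallest valid adjustment set.

{R, V}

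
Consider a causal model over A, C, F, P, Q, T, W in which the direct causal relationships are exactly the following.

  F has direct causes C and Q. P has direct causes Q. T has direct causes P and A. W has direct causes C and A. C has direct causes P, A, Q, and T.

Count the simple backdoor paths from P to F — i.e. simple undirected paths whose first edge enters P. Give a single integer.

2

A backdoor path from P to F is any simple undirected path whose first edge points into P (i.e. leaves P via a parent).
Parents of P: {Q}.
Enumerating:
  P1: P <- Q -> C -> F
  P2: P <- Q -> F
That exhausts the simple backdoor paths. Count: 2.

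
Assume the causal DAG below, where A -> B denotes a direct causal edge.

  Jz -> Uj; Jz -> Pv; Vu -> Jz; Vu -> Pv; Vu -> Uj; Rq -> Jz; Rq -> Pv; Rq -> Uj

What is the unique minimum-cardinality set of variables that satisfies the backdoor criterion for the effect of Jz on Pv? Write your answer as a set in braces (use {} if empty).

Variables eligible for adjustment (non-descendants of Jz, excluding Jz and Pv): {Rq, Vu}.
Backdoor paths from Jz to Pv:
  P1: Jz <- Vu -> Pv
  P2: Jz <- Vu -> Uj <- Rq -> Pv
  P3: Jz <- Rq -> Pv
  P4: Jz <- Rq -> Uj <- Vu -> Pv
The empty set is not sufficient: P1 (Jz <- Vu -> Pv) has no collider blocking it and no conditioned non-collider, so it is open.
Try {Rq, Vu}:
  P1: blocked at fork node Vu ∈ conditioning set.
  P2: blocked at fork node Vu ∈ conditioning set.
  P3: blocked at fork node Rq ∈ conditioning set.
  P4: blocked at fork node Rq ∈ conditioning set.
{Rq, Vu} contains no descendant of Jz and blocks every backdoor path.
Every element of {Rq, Vu} is needed (dropping Rq leaves P3 open; dropping Vu leaves P1 open), so no proper subset is valid.
Among all size-2 subsets of the eligible variables, only {Rq, Vu} blocks every backdoor path, so it is the unique smallest valid adjustment set.

{Rq, Vu}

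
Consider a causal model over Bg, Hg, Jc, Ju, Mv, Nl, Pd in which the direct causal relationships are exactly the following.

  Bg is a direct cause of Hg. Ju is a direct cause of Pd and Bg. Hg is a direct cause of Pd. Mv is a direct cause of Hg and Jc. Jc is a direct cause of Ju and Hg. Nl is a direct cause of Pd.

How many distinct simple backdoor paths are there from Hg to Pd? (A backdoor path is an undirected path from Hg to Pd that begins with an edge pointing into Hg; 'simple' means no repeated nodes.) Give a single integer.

3

A backdoor path from Hg to Pd is any simple undirected path whose first edge points into Hg (i.e. leaves Hg via a parent).
Parents of Hg: {Bg, Jc, Mv}.
Enumerating:
  P1: Hg <- Mv -> Jc -> Ju -> Pd
  P2: Hg <- Jc -> Ju -> Pd
  P3: Hg <- Bg <- Ju -> Pd
That exhausts the simple backdoor paths. Count: 3.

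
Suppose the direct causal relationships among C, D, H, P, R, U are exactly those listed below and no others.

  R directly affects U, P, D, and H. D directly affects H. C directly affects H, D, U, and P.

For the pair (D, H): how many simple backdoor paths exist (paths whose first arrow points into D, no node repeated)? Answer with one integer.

A backdoor path from D to H is any simple undirected path whose first edge points into D (i.e. leaves D via a parent).
Parents of D: {C, R}.
Enumerating:
  P1: D <- C -> P <- R -> H
  P2: D <- C -> H
  P3: D <- C -> U <- R -> H
  P4: D <- R -> P <- C -> H
  P5: D <- R -> H
  P6: D <- R -> U <- C -> H
That exhausts the simple backdoor paths. Count: 6.

6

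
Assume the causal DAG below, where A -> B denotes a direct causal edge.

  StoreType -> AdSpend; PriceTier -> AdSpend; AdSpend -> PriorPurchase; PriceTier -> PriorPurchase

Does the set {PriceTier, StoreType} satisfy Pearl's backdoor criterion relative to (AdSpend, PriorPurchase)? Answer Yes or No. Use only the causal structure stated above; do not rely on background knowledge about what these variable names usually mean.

Backdoor paths from AdSpend to PriorPurchase (paths whose first edge points into AdSpend):
  P1: AdSpend <- PriceTier -> PriorPurchase
Condition 1 (no descendant of AdSpend in the set): holds — descendants of AdSpend are {PriorPurchase}; none are in {PriceTier, StoreType}.
Condition 2 (every backdoor path blocked by {PriceTier, StoreType}):
  P1: blocked at fork node PriceTier ∈ conditioning set.
{PriceTier, StoreType} satisfies the backdoor criterion.

Yes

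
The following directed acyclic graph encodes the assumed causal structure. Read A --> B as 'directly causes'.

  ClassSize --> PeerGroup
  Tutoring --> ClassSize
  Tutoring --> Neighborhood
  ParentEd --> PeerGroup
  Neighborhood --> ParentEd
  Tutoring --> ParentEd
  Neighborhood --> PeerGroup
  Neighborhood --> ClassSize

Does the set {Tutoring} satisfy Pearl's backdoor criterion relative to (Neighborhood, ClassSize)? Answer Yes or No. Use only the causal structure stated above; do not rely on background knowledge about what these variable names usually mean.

Backdoor paths from Neighborhood to ClassSize (paths whose first edge points into Neighborhood):
  P1: Neighborhood <- Tutoring -> ParentEd -> PeerGroup <- ClassSize
  P2: Neighborhood <- Tutoring -> ClassSize
Condition 1 (no descendant of Neighborhood in the set): holds — descendants of Neighborhood are {ClassSize, ParentEd, PeerGroup}; none are in {Tutoring}.
Condition 2 (every backdoor path blocked by {Tutoring}):
  P1: blocked at fork node Tutoring ∈ conditioning set.
  P2: blocked at fork node Tutoring ∈ conditioning set.
{Tutoring} satisfies the backdoor criterion.

Yes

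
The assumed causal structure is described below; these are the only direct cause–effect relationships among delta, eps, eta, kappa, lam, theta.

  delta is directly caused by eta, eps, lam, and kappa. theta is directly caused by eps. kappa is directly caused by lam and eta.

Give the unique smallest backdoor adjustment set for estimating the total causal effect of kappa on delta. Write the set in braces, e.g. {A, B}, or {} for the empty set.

Variables eligible for adjustment (non-descendants of kappa, excluding kappa and delta): {eps, eta, lam, theta}.
Backdoor paths from kappa to delta:
  P1: kappa <- lam -> delta
  P2: kappa <- eta -> delta
The empty set is not sufficient: P1 (kappa <- lam -> delta) has no collider blocking it and no conditioned non-collider, so it is open.
Try {eta, lam}:
  P1: blocked at fork node lam ∈ conditioning set.
  P2: blocked at fork node eta ∈ conditioning set.
{eta, lam} contains no descendant of kappa and blocks every backdoor path.
Every element of {eta, lam} is needed (dropping eta leaves P2 open; dropping lam leaves P1 open), so no proper subset is valid.
Among all size-2 subsets of the eligible variables, only {eta, lam} blocks every backdoor path, so it is the unique smallest valid adjustment set.

{eta, lam}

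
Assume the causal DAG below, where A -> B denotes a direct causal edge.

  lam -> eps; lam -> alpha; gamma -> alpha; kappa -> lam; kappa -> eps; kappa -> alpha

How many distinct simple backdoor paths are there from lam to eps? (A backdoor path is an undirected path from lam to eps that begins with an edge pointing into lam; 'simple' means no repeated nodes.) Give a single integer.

A backdoor path from lam to eps is any simple undirected path whose first edge points into lam (i.e. leaves lam via a parent).
Parents of lam: {kappa}.
Enumerating:
  P1: lam <- kappa -> eps
That exhausts the simple backdoor paths. Count: 1.

1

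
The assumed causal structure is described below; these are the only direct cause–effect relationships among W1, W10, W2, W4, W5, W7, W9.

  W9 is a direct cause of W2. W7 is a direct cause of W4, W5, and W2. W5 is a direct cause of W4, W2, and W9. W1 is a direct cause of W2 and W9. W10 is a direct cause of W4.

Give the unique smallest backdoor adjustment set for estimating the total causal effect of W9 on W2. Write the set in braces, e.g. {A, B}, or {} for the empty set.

{W1, W5}

Variables eligible for adjustment (non-descendants of W9, excluding W9 and W2): {W1, W10, W4, W5, W7}.
Backdoor paths from W9 to W2:
  P1: W9 <- W1 -> W2
  P2: W9 <- W5 <- W7 -> W2
  P3: W9 <- W5 -> W4 <- W7 -> W2
  P4: W9 <- W5 -> W2
The empty set is not sufficient: P1 (W9 <- W1 -> W2) has no collider blocking it and no conditioned non-collider, so it is open.
Try {W1, W5}:
  P1: blocked at fork node W1 ∈ conditioning set.
  P2: blocked at chain node W5 ∈ conditioning set.
  P3: blocked at fork node W5 ∈ conditioning set.
  P4: blocked at fork node W5 ∈ conditioning set.
{W1, W5} contains no descendant of W9 and blocks every backdoor path.
Every element of {W1, W5} is needed (dropping W1 leaves P1 open; dropping W5 leaves P2 open), so no proper subset is valid.
Among all size-2 subsets of the eligible variables, only {W1, W5} blocks every backdoor path, so it is the unique smallest valid adjustment set.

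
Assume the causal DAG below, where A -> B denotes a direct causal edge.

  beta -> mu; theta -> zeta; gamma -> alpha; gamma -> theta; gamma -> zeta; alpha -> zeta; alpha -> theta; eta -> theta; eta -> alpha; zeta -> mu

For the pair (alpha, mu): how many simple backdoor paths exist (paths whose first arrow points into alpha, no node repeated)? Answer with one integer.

4

A backdoor path from alpha to mu is any simple undirected path whose first edge points into alpha (i.e. leaves alpha via a parent).
Parents of alpha: {eta, gamma}.
Enumerating:
  P1: alpha <- gamma -> theta -> zeta -> mu
  P2: alpha <- gamma -> zeta -> mu
  P3: alpha <- eta -> theta <- gamma -> zeta -> mu
  P4: alpha <- eta -> theta -> zeta -> mu
That exhausts the simple backdoor paths. Count: 4.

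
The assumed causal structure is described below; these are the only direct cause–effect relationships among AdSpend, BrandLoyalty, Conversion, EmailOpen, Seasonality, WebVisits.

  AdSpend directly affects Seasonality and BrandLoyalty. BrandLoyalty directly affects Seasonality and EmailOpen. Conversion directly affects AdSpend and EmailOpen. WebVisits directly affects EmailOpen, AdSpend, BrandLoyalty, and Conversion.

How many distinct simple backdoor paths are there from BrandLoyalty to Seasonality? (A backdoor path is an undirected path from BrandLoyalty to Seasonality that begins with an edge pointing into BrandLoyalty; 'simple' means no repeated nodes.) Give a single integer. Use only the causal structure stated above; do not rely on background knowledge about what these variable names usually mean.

A backdoor path from BrandLoyalty to Seasonality is any simple undirected path whose first edge points into BrandLoyalty (i.e. leaves BrandLoyalty via a parent).
Parents of BrandLoyalty: {AdSpend, WebVisits}.
Enumerating:
  P1: BrandLoyalty <- WebVisits -> Conversion -> AdSpend -> Seasonality
  P2: BrandLoyalty <- WebVisits -> AdSpend -> Seasonality
  P3: BrandLoyalty <- WebVisits -> EmailOpen <- Conversion -> AdSpend -> Seasonality
  P4: BrandLoyalty <- AdSpend -> Seasonality
That exhausts the simple backdoor paths. Count: 4.

4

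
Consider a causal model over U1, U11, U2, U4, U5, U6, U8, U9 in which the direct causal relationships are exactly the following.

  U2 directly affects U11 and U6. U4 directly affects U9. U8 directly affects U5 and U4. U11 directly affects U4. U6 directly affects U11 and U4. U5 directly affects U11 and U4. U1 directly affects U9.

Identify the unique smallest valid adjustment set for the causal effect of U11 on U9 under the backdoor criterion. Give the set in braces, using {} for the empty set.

{U5, U6}

Variables eligible for adjustment (non-descendants of U11, excluding U11 and U9): {U1, U2, U5, U6, U8}.
Backdoor paths from U11 to U9:
  P1: U11 <- U2 -> U6 -> U4 -> U9
  P2: U11 <- U6 -> U4 -> U9
  P3: U11 <- U5 <- U8 -> U4 -> U9
  P4: U11 <- U5 -> U4 -> U9
The empty set is not sufficient: P1 (U11 <- U2 -> U6 -> U4 -> U9) has no collider blocking it and no conditioned non-collider, so it is open.
Try {U5, U6}:
  P1: blocked at chain node U6 ∈ conditioning set.
  P2: blocked at fork node U6 ∈ conditioning set.
  P3: blocked at chain node U5 ∈ conditioning set.
  P4: blocked at fork node U5 ∈ conditioning set.
{U5, U6} contains no descendant of U11 and blocks every backdoor path.
Every element of {U5, U6} is needed (dropping U5 leaves P3 open; dropping U6 leaves P1 open), so no proper subset is valid.
Among all size-2 subsets of the eligible variables, only {U5, U6} blocks every backdoor path, so it is the unique smallest valid adjustment set.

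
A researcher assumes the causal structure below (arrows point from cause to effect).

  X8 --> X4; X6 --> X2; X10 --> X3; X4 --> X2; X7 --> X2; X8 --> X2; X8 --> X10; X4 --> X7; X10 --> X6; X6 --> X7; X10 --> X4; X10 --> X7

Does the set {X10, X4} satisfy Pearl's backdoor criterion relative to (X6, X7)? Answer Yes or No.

Backdoor paths from X6 to X7 (paths whose first edge points into X6):
  P1: X6 <- X10 <- X8 -> X4 -> X7
  P2: X6 <- X10 <- X8 -> X4 -> X2 <- X7
  P3: X6 <- X10 <- X8 -> X2 <- X4 -> X7
  P4: X6 <- X10 <- X8 -> X2 <- X7
  P5: X6 <- X10 -> X4 <- X8 -> X2 <- X7
  P6: X6 <- X10 -> X4 -> X7
  P7: X6 <- X10 -> X4 -> X2 <- X7
  P8: X6 <- X10 -> X7
Condition 1 (no descendant of X6 in the set): holds — descendants of X6 are {X2, X7}; none are in {X10, X4}.
Condition 2 (every backdoor path blocked by {X10, X4}):
  P1: blocked at chain node X10 ∈ conditioning set.
  P2: blocked at chain node X10 ∈ conditioning set.
  P3: blocked at chain node X10 ∈ conditioning set.
  P4: blocked at chain node X10 ∈ conditioning set.
  P5: blocked at fork node X10 ∈ conditioning set.
  P6: blocked at fork node X10 ∈ conditioning set.
  P7: blocked at fork node X10 ∈ conditioning set.
  P8: blocked at fork node X10 ∈ conditioning set.
{X10, X4} satisfies the backdoor criterion.

Yes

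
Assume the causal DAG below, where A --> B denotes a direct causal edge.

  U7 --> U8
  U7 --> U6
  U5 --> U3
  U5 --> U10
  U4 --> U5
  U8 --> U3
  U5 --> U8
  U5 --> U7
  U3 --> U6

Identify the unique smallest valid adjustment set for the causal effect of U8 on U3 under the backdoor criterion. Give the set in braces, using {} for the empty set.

Variables eligible for adjustment (non-descendants of U8, excluding U8 and U3): {U10, U4, U5, U7}.
Backdoor paths from U8 to U3:
  P1: U8 <- U5 -> U7 -> U6 <- U3
  P2: U8 <- U5 -> U3
  P3: U8 <- U7 <- U5 -> U3
  P4: U8 <- U7 -> U6 <- U3
The empty set is not sufficient: P2 (U8 <- U5 -> U3) has no collider blocking it and no conditioned non-collider, so it is open.
Try {U5}:
  P1: blocked at fork node U5 ∈ conditioning set.
  P2: blocked at fork node U5 ∈ conditioning set.
  P3: blocked at fork node U5 ∈ conditioning set.
  P4: blocked at collider U6 (neither it nor any descendant is in the conditioning set).
{U5} contains no descendant of U8 and blocks every backdoor path.
No other singleton works — e.g. {U4} leaves P2 open — so {U5} is the unique smallest valid adjustment set.

{U5}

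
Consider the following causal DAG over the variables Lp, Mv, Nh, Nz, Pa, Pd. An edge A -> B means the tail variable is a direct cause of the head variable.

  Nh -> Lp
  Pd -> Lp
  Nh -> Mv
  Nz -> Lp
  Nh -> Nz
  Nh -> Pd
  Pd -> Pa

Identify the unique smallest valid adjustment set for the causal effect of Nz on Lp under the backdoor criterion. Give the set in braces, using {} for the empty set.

{Nh}

Variables eligible for adjustment (non-descendants of Nz, excluding Nz and Lp): {Mv, Nh, Pa, Pd}.
Backdoor paths from Nz to Lp:
  P1: Nz <- Nh -> Pd -> Lp
  P2: Nz <- Nh -> Lp
The empty set is not sufficient: P1 (Nz <- Nh -> Pd -> Lp) has no collider blocking it and no conditioned non-collider, so it is open.
Try {Nh}:
  P1: blocked at fork node Nh ∈ conditioning set.
  P2: blocked at fork node Nh ∈ conditioning set.
{Nh} contains no descendant of Nz and blocks every backdoor path.
No other singleton works — e.g. {Mv} leaves P1 open — so {Nh} is the unique smallest valid adjustment set.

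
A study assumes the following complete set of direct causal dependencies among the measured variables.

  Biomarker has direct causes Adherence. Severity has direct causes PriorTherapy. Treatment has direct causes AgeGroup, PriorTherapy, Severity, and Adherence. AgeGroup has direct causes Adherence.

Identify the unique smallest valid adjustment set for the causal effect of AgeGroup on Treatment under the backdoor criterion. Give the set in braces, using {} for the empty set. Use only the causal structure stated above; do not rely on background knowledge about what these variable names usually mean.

{Adherence}

Variables eligible for adjustment (non-descendants of AgeGroup, excluding AgeGroup and Treatment): {Adherence, Biomarker, PriorTherapy, Severity}.
Backdoor paths from AgeGroup to Treatment:
  P1: AgeGroup <- Adherence -> Treatment
The empty set is not sufficient: P1 (AgeGroup <- Adherence -> Treatment) has no collider blocking it and no conditioned non-collider, so it is open.
Try {Adherence}:
  P1: blocked at fork node Adherence ∈ conditioning set.
{Adherence} contains no descendant of AgeGroup and blocks every backdoor path.
No other singleton works — e.g. {PriorTherapy} leaves P1 open — so {Adherence} is the unique smallest valid adjustment set.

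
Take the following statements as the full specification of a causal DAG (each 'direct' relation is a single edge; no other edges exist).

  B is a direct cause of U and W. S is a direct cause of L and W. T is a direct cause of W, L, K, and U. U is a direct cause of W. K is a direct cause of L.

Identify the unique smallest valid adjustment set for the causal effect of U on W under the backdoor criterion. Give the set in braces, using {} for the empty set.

{B, T}

Variables eligible for adjustment (non-descendants of U, excluding U and W): {B, K, L, S, T}.
Backdoor paths from U to W:
  P1: U <- B -> W
  P2: U <- T -> K -> L <- S -> W
  P3: U <- T -> L <- S -> W
  P4: U <- T -> W
The empty set is not sufficient: P1 (U <- B -> W) has no collider blocking it and no conditioned non-collider, so it is open.
Try {B, T}:
  P1: blocked at fork node B ∈ conditioning set.
  P2: blocked at fork node T ∈ conditioning set.
  P3: blocked at fork node T ∈ conditioning set.
  P4: blocked at fork node T ∈ conditioning set.
{B, T} contains no descendant of U and blocks every backdoor path.
Every element of {B, T} is needed (dropping B leaves P1 open; dropping T leaves P4 open), so no proper subset is valid.
Among all size-2 subsets of the eligible variables, only {B, T} blocks every backdoor path, so it is the unique smallest valid adjustment set.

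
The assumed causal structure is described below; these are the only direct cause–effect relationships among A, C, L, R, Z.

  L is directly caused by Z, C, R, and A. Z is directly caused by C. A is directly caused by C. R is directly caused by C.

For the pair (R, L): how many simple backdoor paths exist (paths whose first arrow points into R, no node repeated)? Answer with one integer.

A backdoor path from R to L is any simple undirected path whose first edge points into R (i.e. leaves R via a parent).
Parents of R: {C}.
Enumerating:
  P1: R <- C -> Z -> L
  P2: R <- C -> A -> L
  P3: R <- C -> L
That exhausts the simple backdoor paths. Count: 3.

3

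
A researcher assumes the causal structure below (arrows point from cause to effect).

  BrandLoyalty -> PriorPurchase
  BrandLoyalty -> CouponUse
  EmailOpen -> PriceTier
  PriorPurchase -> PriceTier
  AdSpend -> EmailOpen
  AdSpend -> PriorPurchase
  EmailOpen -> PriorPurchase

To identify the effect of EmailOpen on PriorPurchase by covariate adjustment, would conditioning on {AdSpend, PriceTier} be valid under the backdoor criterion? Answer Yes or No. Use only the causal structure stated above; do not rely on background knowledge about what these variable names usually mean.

No

Backdoor paths from EmailOpen to PriorPurchase (paths whose first edge points into EmailOpen):
  P1: EmailOpen <- AdSpend -> PriorPurchase
Condition 1 (no descendant of EmailOpen in the set): FAILS — PriceTier is a descendant of EmailOpen.
Condition 2 (every backdoor path blocked by {AdSpend, PriceTier}):
  P1: blocked at fork node AdSpend ∈ conditioning set.
{AdSpend, PriceTier} does not satisfy the backdoor criterion.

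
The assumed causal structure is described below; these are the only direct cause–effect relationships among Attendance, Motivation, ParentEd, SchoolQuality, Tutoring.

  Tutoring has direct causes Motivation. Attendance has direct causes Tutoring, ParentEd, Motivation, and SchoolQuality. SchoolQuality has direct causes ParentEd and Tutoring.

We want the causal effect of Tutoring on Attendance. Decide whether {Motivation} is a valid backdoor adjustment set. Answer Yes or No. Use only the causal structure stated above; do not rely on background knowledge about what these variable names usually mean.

Backdoor paths from Tutoring to Attendance (paths whose first edge points into Tutoring):
  P1: Tutoring <- Motivation -> Attendance
Condition 1 (no descendant of Tutoring in the set): holds — descendants of Tutoring are {Attendance, SchoolQuality}; none are in {Motivation}.
Condition 2 (every backdoor path blocked by {Motivation}):
  P1: blocked at fork node Motivation ∈ conditioning set.
{Motivation} satisfies the backdoor criterion.

Yes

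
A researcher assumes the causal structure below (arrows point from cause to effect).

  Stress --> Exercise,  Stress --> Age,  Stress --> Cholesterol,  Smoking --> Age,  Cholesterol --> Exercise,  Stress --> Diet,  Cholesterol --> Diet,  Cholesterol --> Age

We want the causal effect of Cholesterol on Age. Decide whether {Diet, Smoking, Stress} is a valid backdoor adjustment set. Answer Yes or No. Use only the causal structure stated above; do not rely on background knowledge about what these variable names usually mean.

No

Backdoor paths from Cholesterol to Age (paths whose first edge points into Cholesterol):
  P1: Cholesterol <- Stress -> Age
Condition 1 (no descendant of Cholesterol in the set): FAILS — Diet is a descendant of Cholesterol.
Condition 2 (every backdoor path blocked by {Diet, Smoking, Stress}):
  P1: blocked at fork node Stress ∈ conditioning set.
{Diet, Smoking, Stress} does not satisfy the backdoor criterion.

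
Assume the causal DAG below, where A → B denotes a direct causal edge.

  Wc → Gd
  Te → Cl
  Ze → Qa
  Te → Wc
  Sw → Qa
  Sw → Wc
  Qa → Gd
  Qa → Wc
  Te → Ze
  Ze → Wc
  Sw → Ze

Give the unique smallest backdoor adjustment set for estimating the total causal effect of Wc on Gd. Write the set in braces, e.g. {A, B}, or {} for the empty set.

{Qa}

Variables eligible for adjustment (non-descendants of Wc, excluding Wc and Gd): {Cl, Qa, Sw, Te, Ze}.
Backdoor paths from Wc to Gd:
  P1: Wc <- Te -> Ze <- Sw -> Qa -> Gd
  P2: Wc <- Te -> Ze -> Qa -> Gd
  P3: Wc <- Sw -> Ze -> Qa -> Gd
  P4: Wc <- Sw -> Qa -> Gd
  P5: Wc <- Ze <- Sw -> Qa -> Gd
  P6: Wc <- Ze -> Qa -> Gd
  P7: Wc <- Qa -> Gd
The empty set is not sufficient: P2 (Wc <- Te -> Ze -> Qa -> Gd) has no collider blocking it and no conditioned non-collider, so it is open.
Try {Qa}:
  P1: blocked at chain node Qa ∈ conditioning set.
  P2: blocked at chain node Qa ∈ conditioning set.
  P3: blocked at chain node Qa ∈ conditioning set.
  P4: blocked at chain node Qa ∈ conditioning set.
  P5: blocked at chain node Qa ∈ conditioning set.
  P6: blocked at chain node Qa ∈ conditioning set.
  P7: blocked at fork node Qa ∈ conditioning set.
{Qa} contains no descendant of Wc and blocks every backdoor path.
No other singleton works — e.g. {Te} leaves P3 open — so {Qa} is the unique smallest valid adjustment set.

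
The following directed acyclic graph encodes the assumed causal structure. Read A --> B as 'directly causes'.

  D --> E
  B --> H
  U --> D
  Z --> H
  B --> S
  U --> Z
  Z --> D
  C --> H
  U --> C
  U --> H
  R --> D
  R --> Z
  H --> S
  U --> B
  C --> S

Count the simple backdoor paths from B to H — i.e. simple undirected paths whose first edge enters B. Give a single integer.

6

A backdoor path from B to H is any simple undirected path whose first edge points into B (i.e. leaves B via a parent).
Parents of B: {U}.
Enumerating:
  P1: B <- U -> C -> H
  P2: B <- U -> C -> S <- H
  P3: B <- U -> Z -> H
  P4: B <- U -> D <- R -> Z -> H
  P5: B <- U -> D <- Z -> H
  P6: B <- U -> H
That exhausts the simple backdoor paths. Count: 6.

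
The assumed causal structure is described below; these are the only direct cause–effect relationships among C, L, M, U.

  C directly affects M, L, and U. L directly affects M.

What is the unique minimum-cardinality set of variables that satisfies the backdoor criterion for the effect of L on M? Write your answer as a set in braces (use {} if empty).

{C}

Variables eligible for adjustment (non-descendants of L, excluding L and M): {C, U}.
Backdoor paths from L to M:
  P1: L <- C -> M
The empty set is not sufficient: P1 (L <- C -> M) has no collider blocking it and no conditioned non-collider, so it is open.
Try {C}:
  P1: blocked at fork node C ∈ conditioning set.
{C} contains no descendant of L and blocks every backdoor path.
No other singleton works — e.g. {U} leaves P1 open — so {C} is the unique smallest valid adjustment set.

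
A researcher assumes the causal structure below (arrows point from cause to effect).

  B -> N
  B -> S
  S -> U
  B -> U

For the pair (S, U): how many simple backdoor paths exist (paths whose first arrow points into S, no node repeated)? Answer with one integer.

A backdoor path from S to U is any simple undirected path whose first edge points into S (i.e. leaves S via a parent).
Parents of S: {B}.
Enumerating:
  P1: S <- B -> U
That exhausts the simple backdoor paths. Count: 1.

1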